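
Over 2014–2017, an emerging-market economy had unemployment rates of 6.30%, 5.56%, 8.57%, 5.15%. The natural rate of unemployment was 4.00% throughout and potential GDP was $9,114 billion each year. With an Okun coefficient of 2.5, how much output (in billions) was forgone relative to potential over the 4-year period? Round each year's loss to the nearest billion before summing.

$2,182 billion

Year 2014: gap = -2.5 × (6.3 - 4) = -5.75%, loss ≈ 9114 × 5.75/100 ≈ 524.
Year 2015: gap = -2.5 × (5.56 - 4) = -3.9%, loss ≈ 9114 × 3.9/100 ≈ 355.
Year 2016: gap = -2.5 × (8.57 - 4) = -11.425%, loss ≈ 9114 × 11.425/100 ≈ 1041.
Year 2017: gap = -2.5 × (5.15 - 4) = -2.875%, loss ≈ 9114 × 2.875/100 ≈ 262.
Total lost output = 524 + 355 + 1041 + 262 = 2182 billion.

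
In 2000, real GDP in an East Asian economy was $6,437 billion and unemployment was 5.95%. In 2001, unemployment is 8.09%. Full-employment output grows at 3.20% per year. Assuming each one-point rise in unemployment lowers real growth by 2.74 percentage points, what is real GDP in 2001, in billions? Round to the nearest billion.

$6,266 billion

Δu = 8.09 - 5.95 = 2.14 points.
Okun's law (growth form): g_Y = g_Y* - β × Δu = 3.20 - 2.74 × (2.14) = 3.2 - 5.8636 = -2.6636%.
Real GDP in the next year = 6437 × (1 - 2.6636/100) = 6437 × 0.973364 ≈ 6266 billion.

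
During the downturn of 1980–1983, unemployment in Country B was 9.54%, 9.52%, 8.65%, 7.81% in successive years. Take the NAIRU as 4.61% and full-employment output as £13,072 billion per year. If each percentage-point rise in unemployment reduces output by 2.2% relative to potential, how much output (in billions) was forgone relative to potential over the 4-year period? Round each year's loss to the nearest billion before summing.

Year 1980: gap = -2.2 × (9.54 - 4.61) = -10.846%, loss ≈ 13072 × 10.846/100 ≈ 1418.
Year 1981: gap = -2.2 × (9.52 - 4.61) = -10.802%, loss ≈ 13072 × 10.802/100 ≈ 1412.
Year 1982: gap = -2.2 × (8.65 - 4.61) = -8.888%, loss ≈ 13072 × 8.888/100 ≈ 1162.
Year 1983: gap = -2.2 × (7.81 - 4.61) = -7.04%, loss ≈ 13072 × 7.04/100 ≈ 920.
Total lost output = 1418 + 1412 + 1162 + 920 = 4912 billion.

£4,912 billion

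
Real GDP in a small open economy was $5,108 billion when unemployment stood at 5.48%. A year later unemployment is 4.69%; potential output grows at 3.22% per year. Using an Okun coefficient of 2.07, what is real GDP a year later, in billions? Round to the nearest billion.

Δu = 4.69 - 5.48 = -0.79 points.
Okun's law (growth form): g_Y = g_Y* - β × Δu = 3.22 - 2.07 × (-0.79) = 3.22 + 1.6353 = 4.8553%.
Real GDP in the next year = 5108 × (1 + 4.8553/100) = 5108 × 1.048553 ≈ 5356 billion.

$5,356 billion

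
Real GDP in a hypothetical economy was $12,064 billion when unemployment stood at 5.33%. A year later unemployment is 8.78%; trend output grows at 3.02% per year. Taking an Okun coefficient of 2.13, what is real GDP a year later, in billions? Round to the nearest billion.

Δu = 8.78 - 5.33 = 3.45 points.
Okun's law (growth form): g_Y = g_Y* - β × Δu = 3.02 - 2.13 × (3.45) = 3.02 - 7.3485 = -4.3285%.
Real GDP in the next year = 12064 × (1 - 4.3285/100) = 12064 × 0.956715 ≈ 11542 billion.

$11,542 billion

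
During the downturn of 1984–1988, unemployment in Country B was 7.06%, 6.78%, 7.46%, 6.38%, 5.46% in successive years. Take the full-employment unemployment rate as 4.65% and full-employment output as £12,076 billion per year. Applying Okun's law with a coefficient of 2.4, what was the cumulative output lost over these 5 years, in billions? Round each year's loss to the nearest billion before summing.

£2,865 billion

Year 1984: gap = -2.4 × (7.06 - 4.65) = -5.784%, loss ≈ 12076 × 5.784/100 ≈ 698.
Year 1985: gap = -2.4 × (6.78 - 4.65) = -5.112%, loss ≈ 12076 × 5.112/100 ≈ 617.
Year 1986: gap = -2.4 × (7.46 - 4.65) = -6.744%, loss ≈ 12076 × 6.744/100 ≈ 814.
Year 1987: gap = -2.4 × (6.38 - 4.65) = -4.152%, loss ≈ 12076 × 4.152/100 ≈ 501.
Year 1988: gap = -2.4 × (5.46 - 4.65) = -1.944%, loss ≈ 12076 × 1.944/100 ≈ 235.
Total lost output = 698 + 617 + 814 + 501 + 235 = 2865 billion.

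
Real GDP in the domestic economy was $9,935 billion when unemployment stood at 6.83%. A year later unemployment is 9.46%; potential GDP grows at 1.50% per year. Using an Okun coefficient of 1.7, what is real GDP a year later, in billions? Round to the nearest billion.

$9,640 billion

Δu = 9.46 - 6.83 = 2.63 points.
Okun's law (growth form): g_Y = g_Y* - β × Δu = 1.50 - 1.7 × (2.63) = 1.5 - 4.471 = -2.971%.
Real GDP in the next year = 9935 × (1 - 2.971/100) = 9935 × 0.97029 ≈ 9640 billion.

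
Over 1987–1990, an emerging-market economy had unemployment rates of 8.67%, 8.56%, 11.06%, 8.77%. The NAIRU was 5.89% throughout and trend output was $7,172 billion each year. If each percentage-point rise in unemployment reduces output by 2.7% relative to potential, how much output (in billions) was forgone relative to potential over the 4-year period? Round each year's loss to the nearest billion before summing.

Year 1987: gap = -2.7 × (8.67 - 5.89) = -7.506%, loss ≈ 7172 × 7.506/100 ≈ 538.
Year 1988: gap = -2.7 × (8.56 - 5.89) = -7.209%, loss ≈ 7172 × 7.209/100 ≈ 517.
Year 1989: gap = -2.7 × (11.06 - 5.89) = -13.959%, loss ≈ 7172 × 13.959/100 ≈ 1001.
Year 1990: gap = -2.7 × (8.77 - 5.89) = -7.776%, loss ≈ 7172 × 7.776/100 ≈ 558.
Total lost output = 538 + 517 + 1001 + 558 = 2614 billion.

$2,614 billion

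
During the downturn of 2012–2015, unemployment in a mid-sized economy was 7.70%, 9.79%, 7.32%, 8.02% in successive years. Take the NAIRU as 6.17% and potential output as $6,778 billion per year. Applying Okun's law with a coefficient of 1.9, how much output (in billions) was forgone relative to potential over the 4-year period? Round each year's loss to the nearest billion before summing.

$1,049 billion

Year 2012: gap = -1.9 × (7.7 - 6.17) = -2.907%, loss ≈ 6778 × 2.907/100 ≈ 197.
Year 2013: gap = -1.9 × (9.79 - 6.17) = -6.878%, loss ≈ 6778 × 6.878/100 ≈ 466.
Year 2014: gap = -1.9 × (7.32 - 6.17) = -2.185%, loss ≈ 6778 × 2.185/100 ≈ 148.
Year 2015: gap = -1.9 × (8.02 - 6.17) = -3.515%, loss ≈ 6778 × 3.515/100 ≈ 238.
Total lost output = 197 + 466 + 148 + 238 = 1049 billion.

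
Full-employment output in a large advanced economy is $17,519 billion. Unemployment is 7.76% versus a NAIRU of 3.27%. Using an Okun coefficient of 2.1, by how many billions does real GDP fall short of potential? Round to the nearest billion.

Output gap = -2.1 × (7.76 - 3.27) = -2.1 × 4.49 = -9.429%.
Actual GDP ≈ 17519 × 0.90571 ≈ 15867 billion, so the shortfall is 17519 - 15867 = 1652 billion.

$1,652 billion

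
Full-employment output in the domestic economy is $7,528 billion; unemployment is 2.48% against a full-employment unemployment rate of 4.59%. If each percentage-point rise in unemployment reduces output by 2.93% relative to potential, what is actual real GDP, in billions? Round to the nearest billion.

$7,993 billion

Unemployment gap = 2.48 - 4.59 = -2.11 points, so the output gap is -2.93 × (-2.11) = 6.1823%.
Actual GDP = 7528 × (1 + 6.1823/100) = 7528 × 1.061823 ≈ 7993 billion.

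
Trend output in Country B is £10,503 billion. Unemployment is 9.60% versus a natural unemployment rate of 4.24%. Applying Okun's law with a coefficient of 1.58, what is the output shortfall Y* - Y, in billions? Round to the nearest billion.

Output gap = -1.58 × (9.6 - 4.24) = -1.58 × 5.36 = -8.4688%.
Actual GDP ≈ 10503 × 0.915312 ≈ 9614 billion, so the shortfall is 10503 - 9614 = 889 billion.

£889 billion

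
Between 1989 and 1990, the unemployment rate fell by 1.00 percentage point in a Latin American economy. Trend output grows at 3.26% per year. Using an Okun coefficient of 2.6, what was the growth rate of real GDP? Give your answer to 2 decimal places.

Growth-rate Okun's law: g_Y = g_Y* - β × Δu.
g_Y = 3.26 - 2.6 × (-1.00) = 3.26 + 2.6 = 5.86%, i.e. 5.86% to 2 d.p.

5.86%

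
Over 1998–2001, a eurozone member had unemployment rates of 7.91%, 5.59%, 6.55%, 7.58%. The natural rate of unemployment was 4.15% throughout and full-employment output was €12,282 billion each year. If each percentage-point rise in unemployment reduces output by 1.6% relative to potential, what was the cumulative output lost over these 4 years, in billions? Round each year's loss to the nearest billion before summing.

€2,168 billion

Year 1998: gap = -1.6 × (7.91 - 4.15) = -6.016%, loss ≈ 12282 × 6.016/100 ≈ 739.
Year 1999: gap = -1.6 × (5.59 - 4.15) = -2.304%, loss ≈ 12282 × 2.304/100 ≈ 283.
Year 2000: gap = -1.6 × (6.55 - 4.15) = -3.84%, loss ≈ 12282 × 3.84/100 ≈ 472.
Year 2001: gap = -1.6 × (7.58 - 4.15) = -5.488%, loss ≈ 12282 × 5.488/100 ≈ 674.
Total lost output = 739 + 283 + 472 + 674 = 2168 billion.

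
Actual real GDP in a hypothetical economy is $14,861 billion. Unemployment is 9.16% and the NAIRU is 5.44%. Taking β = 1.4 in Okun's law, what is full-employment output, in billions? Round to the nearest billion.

$15,677 billion

Unemployment gap = 9.16 - 5.44 = 3.72 points, so output gap = -1.4 × 3.72 = -5.208%.
Since Y = Y* × (1 + gap/100), Y* = 14861/0.94792 ≈ 15677 billion.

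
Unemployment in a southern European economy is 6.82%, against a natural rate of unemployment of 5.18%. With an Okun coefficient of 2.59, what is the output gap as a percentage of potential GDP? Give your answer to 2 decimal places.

The unemployment gap is 6.82 - 5.18 = 1.64 percentage points.
Okun's law gives an output gap of -2.59 × 1.64 = -4.2476%, i.e. 4.25% below potential.

-4.25%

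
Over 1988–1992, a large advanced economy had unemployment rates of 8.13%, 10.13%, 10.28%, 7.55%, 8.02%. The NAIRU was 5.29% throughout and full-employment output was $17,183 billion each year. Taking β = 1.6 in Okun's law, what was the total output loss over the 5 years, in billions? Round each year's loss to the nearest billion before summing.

Year 1988: gap = -1.6 × (8.13 - 5.29) = -4.544%, loss ≈ 17183 × 4.544/100 ≈ 781.
Year 1989: gap = -1.6 × (10.13 - 5.29) = -7.744%, loss ≈ 17183 × 7.744/100 ≈ 1331.
Year 1990: gap = -1.6 × (10.28 - 5.29) = -7.984%, loss ≈ 17183 × 7.984/100 ≈ 1372.
Year 1991: gap = -1.6 × (7.55 - 5.29) = -3.616%, loss ≈ 17183 × 3.616/100 ≈ 621.
Year 1992: gap = -1.6 × (8.02 - 5.29) = -4.368%, loss ≈ 17183 × 4.368/100 ≈ 751.
Total lost output = 781 + 1331 + 1372 + 621 + 751 = 4856 billion.

$4,856 billion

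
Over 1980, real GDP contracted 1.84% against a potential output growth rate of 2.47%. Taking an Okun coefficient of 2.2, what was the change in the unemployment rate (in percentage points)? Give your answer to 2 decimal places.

1.96 percentage points

Growth-rate Okun's law: g_Y = g_Y* - β × Δu, so Δu = (g_Y* - g_Y)/β.
Δu = (2.47 + 1.84)/2.2 = 4.31/2.2 = 1.96 percentage points.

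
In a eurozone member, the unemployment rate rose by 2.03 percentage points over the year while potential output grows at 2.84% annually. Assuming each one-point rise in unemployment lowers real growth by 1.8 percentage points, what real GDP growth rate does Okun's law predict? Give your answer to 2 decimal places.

Growth-rate Okun's law: g_Y = g_Y* - β × Δu.
g_Y = 2.84 - 1.8 × (2.03) = 2.84 - 3.654 = -0.814%, i.e. -0.81% to 2 d.p.

-0.81%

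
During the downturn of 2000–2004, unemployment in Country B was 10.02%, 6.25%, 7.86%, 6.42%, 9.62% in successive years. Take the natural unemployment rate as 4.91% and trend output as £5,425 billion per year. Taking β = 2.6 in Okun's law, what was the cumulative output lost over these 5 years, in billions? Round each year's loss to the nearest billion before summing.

£2,203 billion

Year 2000: gap = -2.6 × (10.02 - 4.91) = -13.286%, loss ≈ 5425 × 13.286/100 ≈ 721.
Year 2001: gap = -2.6 × (6.25 - 4.91) = -3.484%, loss ≈ 5425 × 3.484/100 ≈ 189.
Year 2002: gap = -2.6 × (7.86 - 4.91) = -7.67%, loss ≈ 5425 × 7.67/100 ≈ 416.
Year 2003: gap = -2.6 × (6.42 - 4.91) = -3.926%, loss ≈ 5425 × 3.926/100 ≈ 213.
Year 2004: gap = -2.6 × (9.62 - 4.91) = -12.246%, loss ≈ 5425 × 12.246/100 ≈ 664.
Total lost output = 721 + 189 + 416 + 213 + 664 = 2203 billion.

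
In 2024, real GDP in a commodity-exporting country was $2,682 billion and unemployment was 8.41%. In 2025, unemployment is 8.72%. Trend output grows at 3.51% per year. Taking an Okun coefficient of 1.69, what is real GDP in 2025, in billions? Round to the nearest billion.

Δu = 8.72 - 8.41 = 0.31 points.
Okun's law (growth form): g_Y = g_Y* - β × Δu = 3.51 - 1.69 × (0.31) = 3.51 - 0.5239 = 2.9861%.
Real GDP in the next year = 2682 × (1 + 2.9861/100) = 2682 × 1.029861 ≈ 2762 billion.

$2,762 billion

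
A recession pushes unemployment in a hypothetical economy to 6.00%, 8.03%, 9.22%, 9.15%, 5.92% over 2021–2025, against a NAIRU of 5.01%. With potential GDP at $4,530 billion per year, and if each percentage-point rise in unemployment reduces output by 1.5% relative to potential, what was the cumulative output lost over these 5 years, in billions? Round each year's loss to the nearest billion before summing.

Year 2021: gap = -1.5 × (6 - 5.01) = -1.485%, loss ≈ 4530 × 1.485/100 ≈ 67.
Year 2022: gap = -1.5 × (8.03 - 5.01) = -4.53%, loss ≈ 4530 × 4.53/100 ≈ 205.
Year 2023: gap = -1.5 × (9.22 - 5.01) = -6.315%, loss ≈ 4530 × 6.315/100 ≈ 286.
Year 2024: gap = -1.5 × (9.15 - 5.01) = -6.21%, loss ≈ 4530 × 6.21/100 ≈ 281.
Year 2025: gap = -1.5 × (5.92 - 5.01) = -1.365%, loss ≈ 4530 × 1.365/100 ≈ 62.
Total lost output = 67 + 205 + 286 + 281 + 62 = 901 billion.

$901 billion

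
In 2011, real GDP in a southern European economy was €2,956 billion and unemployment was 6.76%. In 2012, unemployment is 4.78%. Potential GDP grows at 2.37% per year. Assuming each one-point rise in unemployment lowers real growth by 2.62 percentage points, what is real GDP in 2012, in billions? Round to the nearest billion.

€3,179 billion

Δu = 4.78 - 6.76 = -1.98 points.
Okun's law (growth form): g_Y = g_Y* - β × Δu = 2.37 - 2.62 × (-1.98) = 2.37 + 5.1876 = 7.5576%.
Real GDP in the next year = 2956 × (1 + 7.5576/100) = 2956 × 1.075576 ≈ 3179 billion.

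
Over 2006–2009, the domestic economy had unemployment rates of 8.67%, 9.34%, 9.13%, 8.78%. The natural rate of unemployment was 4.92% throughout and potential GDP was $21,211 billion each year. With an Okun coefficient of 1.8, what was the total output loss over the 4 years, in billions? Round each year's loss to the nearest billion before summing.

$6,201 billion

Year 2006: gap = -1.8 × (8.67 - 4.92) = -6.75%, loss ≈ 21211 × 6.75/100 ≈ 1432.
Year 2007: gap = -1.8 × (9.34 - 4.92) = -7.956%, loss ≈ 21211 × 7.956/100 ≈ 1688.
Year 2008: gap = -1.8 × (9.13 - 4.92) = -7.578%, loss ≈ 21211 × 7.578/100 ≈ 1607.
Year 2009: gap = -1.8 × (8.78 - 4.92) = -6.948%, loss ≈ 21211 × 6.948/100 ≈ 1474.
Total lost output = 1432 + 1688 + 1607 + 1474 = 6201 billion.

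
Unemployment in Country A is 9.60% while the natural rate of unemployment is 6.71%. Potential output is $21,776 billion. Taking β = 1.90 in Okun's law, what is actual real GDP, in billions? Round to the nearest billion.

Unemployment gap = 9.6 - 6.71 = 2.89 points, so the output gap is -1.9 × 2.89 = -5.491%.
Actual GDP = 21776 × (1 - 5.491/100) = 21776 × 0.94509 ≈ 20580 billion.

$20,580 billion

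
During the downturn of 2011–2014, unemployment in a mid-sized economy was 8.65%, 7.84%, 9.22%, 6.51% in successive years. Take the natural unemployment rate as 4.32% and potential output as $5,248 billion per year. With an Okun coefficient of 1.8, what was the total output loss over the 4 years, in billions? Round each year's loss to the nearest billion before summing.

Year 2011: gap = -1.8 × (8.65 - 4.32) = -7.794%, loss ≈ 5248 × 7.794/100 ≈ 409.
Year 2012: gap = -1.8 × (7.84 - 4.32) = -6.336%, loss ≈ 5248 × 6.336/100 ≈ 333.
Year 2013: gap = -1.8 × (9.22 - 4.32) = -8.82%, loss ≈ 5248 × 8.82/100 ≈ 463.
Year 2014: gap = -1.8 × (6.51 - 4.32) = -3.942%, loss ≈ 5248 × 3.942/100 ≈ 207.
Total lost output = 409 + 333 + 463 + 207 = 1412 billion.

$1,412 billion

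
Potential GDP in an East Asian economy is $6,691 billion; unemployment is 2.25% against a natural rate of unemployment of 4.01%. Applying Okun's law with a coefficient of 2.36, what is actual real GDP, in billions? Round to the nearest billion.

$6,969 billion

Unemployment gap = 2.25 - 4.01 = -1.76 points, so the output gap is -2.36 × (-1.76) = 4.1536%.
Actual GDP = 6691 × (1 + 4.1536/100) = 6691 × 1.041536 ≈ 6969 billion.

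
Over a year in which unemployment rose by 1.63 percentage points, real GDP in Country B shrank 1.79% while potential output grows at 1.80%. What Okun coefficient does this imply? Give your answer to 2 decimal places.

Growth form: g_Y = g_Y* - β × Δu, so β = (g_Y* - g_Y)/Δu.
β = (1.8 + 1.79)/1.63 = 3.59/1.63 = 2.20.

β ≈ 2.20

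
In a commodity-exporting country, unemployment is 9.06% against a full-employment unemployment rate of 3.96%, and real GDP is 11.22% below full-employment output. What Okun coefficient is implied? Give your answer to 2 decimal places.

β ≈ 2.20

Okun's law: output gap = -β × (u - u*).
-11.22 = -β × (9.06 - 3.96) = -β × 5.1, so β = 11.22/5.1 = 2.20.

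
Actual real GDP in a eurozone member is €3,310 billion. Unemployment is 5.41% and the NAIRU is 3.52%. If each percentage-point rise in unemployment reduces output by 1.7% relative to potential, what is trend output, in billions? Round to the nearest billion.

€3,420 billion

Unemployment gap = 5.41 - 3.52 = 1.89 points, so output gap = -1.7 × 1.89 = -3.213%.
Since Y = Y* × (1 + gap/100), Y* = 3310/0.96787 ≈ 3420 billion.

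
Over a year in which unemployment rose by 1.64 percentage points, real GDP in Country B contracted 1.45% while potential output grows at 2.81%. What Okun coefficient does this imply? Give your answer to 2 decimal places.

Growth form: g_Y = g_Y* - β × Δu, so β = (g_Y* - g_Y)/Δu.
β = (2.81 + 1.45)/1.64 = 4.26/1.64 = 2.60.

β ≈ 2.60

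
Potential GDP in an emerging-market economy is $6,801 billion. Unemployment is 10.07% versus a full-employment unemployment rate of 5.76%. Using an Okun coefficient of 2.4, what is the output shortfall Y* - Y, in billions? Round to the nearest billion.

Output gap = -2.4 × (10.07 - 5.76) = -2.4 × 4.31 = -10.344%.
Actual GDP ≈ 6801 × 0.89656 ≈ 6098 billion, so the shortfall is 6801 - 6098 = 703 billion.

$703 billion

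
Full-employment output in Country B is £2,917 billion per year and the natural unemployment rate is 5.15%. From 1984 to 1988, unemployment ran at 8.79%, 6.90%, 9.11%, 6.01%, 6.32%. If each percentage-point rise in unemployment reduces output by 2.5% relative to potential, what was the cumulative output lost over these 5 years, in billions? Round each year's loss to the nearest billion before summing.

Year 1984: gap = -2.5 × (8.79 - 5.15) = -9.1%, loss ≈ 2917 × 9.1/100 ≈ 265.
Year 1985: gap = -2.5 × (6.9 - 5.15) = -4.375%, loss ≈ 2917 × 4.375/100 ≈ 128.
Year 1986: gap = -2.5 × (9.11 - 5.15) = -9.9%, loss ≈ 2917 × 9.9/100 ≈ 289.
Year 1987: gap = -2.5 × (6.01 - 5.15) = -2.15%, loss ≈ 2917 × 2.15/100 ≈ 63.
Year 1988: gap = -2.5 × (6.32 - 5.15) = -2.925%, loss ≈ 2917 × 2.925/100 ≈ 85.
Total lost output = 265 + 128 + 289 + 63 + 85 = 830 billion.

£830 billion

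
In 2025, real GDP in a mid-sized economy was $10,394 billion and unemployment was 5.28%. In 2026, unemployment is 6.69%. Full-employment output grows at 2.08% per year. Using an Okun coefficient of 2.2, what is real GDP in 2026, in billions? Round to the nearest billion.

Δu = 6.69 - 5.28 = 1.41 points.
Okun's law (growth form): g_Y = g_Y* - β × Δu = 2.08 - 2.2 × (1.41) = 2.08 - 3.102 = -1.022%.
Real GDP in the next year = 10394 × (1 - 1.022/100) = 10394 × 0.98978 ≈ 10288 billion.

$10,288 billion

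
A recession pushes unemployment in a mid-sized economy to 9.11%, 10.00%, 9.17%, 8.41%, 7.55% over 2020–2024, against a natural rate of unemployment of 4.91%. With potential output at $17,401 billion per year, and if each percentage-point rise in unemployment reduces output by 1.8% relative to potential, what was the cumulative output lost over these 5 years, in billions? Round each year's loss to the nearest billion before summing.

$6,167 billion

Year 2020: gap = -1.8 × (9.11 - 4.91) = -7.56%, loss ≈ 17401 × 7.56/100 ≈ 1316.
Year 2021: gap = -1.8 × (10 - 4.91) = -9.162%, loss ≈ 17401 × 9.162/100 ≈ 1594.
Year 2022: gap = -1.8 × (9.17 - 4.91) = -7.668%, loss ≈ 17401 × 7.668/100 ≈ 1334.
Year 2023: gap = -1.8 × (8.41 - 4.91) = -6.3%, loss ≈ 17401 × 6.3/100 ≈ 1096.
Year 2024: gap = -1.8 × (7.55 - 4.91) = -4.752%, loss ≈ 17401 × 4.752/100 ≈ 827.
Total lost output = 1316 + 1594 + 1334 + 1096 + 827 = 6167 billion.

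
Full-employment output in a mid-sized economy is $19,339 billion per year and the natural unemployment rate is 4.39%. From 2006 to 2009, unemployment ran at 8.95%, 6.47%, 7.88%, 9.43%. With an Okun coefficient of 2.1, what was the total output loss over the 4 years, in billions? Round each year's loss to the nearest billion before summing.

$6,161 billion

Year 2006: gap = -2.1 × (8.95 - 4.39) = -9.576%, loss ≈ 19339 × 9.576/100 ≈ 1852.
Year 2007: gap = -2.1 × (6.47 - 4.39) = -4.368%, loss ≈ 19339 × 4.368/100 ≈ 845.
Year 2008: gap = -2.1 × (7.88 - 4.39) = -7.329%, loss ≈ 19339 × 7.329/100 ≈ 1417.
Year 2009: gap = -2.1 × (9.43 - 4.39) = -10.584%, loss ≈ 19339 × 10.584/100 ≈ 2047.
Total lost output = 1852 + 845 + 1417 + 2047 = 6161 billion.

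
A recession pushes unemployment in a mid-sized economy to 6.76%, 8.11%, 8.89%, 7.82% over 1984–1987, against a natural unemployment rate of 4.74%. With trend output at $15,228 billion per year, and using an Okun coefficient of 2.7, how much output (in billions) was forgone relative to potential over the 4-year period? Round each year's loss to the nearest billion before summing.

Year 1984: gap = -2.7 × (6.76 - 4.74) = -5.454%, loss ≈ 15228 × 5.454/100 ≈ 831.
Year 1985: gap = -2.7 × (8.11 - 4.74) = -9.099%, loss ≈ 15228 × 9.099/100 ≈ 1386.
Year 1986: gap = -2.7 × (8.89 - 4.74) = -11.205%, loss ≈ 15228 × 11.205/100 ≈ 1706.
Year 1987: gap = -2.7 × (7.82 - 4.74) = -8.316%, loss ≈ 15228 × 8.316/100 ≈ 1266.
Total lost output = 831 + 1386 + 1706 + 1266 = 5189 billion.

$5,189 billion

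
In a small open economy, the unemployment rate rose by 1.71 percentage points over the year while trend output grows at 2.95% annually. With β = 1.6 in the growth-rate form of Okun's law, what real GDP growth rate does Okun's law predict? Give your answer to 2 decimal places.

Growth-rate Okun's law: g_Y = g_Y* - β × Δu.
g_Y = 2.95 - 1.6 × (1.71) = 2.95 - 2.736 = 0.214%, i.e. 0.21% to 2 d.p.

0.21%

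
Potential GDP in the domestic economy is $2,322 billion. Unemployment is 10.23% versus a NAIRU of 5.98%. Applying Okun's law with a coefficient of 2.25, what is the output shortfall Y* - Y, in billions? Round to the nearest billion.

$222 billion

Output gap = -2.25 × (10.23 - 5.98) = -2.25 × 4.25 = -9.5625%.
Actual GDP ≈ 2322 × 0.904375 ≈ 2100 billion, so the shortfall is 2322 - 2100 = 222 billion.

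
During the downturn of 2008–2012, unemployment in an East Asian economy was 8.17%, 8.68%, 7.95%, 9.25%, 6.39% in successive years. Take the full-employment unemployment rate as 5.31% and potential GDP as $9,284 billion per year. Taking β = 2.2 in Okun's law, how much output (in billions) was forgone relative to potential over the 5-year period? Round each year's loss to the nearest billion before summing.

$2,837 billion

Year 2008: gap = -2.2 × (8.17 - 5.31) = -6.292%, loss ≈ 9284 × 6.292/100 ≈ 584.
Year 2009: gap = -2.2 × (8.68 - 5.31) = -7.414%, loss ≈ 9284 × 7.414/100 ≈ 688.
Year 2010: gap = -2.2 × (7.95 - 5.31) = -5.808%, loss ≈ 9284 × 5.808/100 ≈ 539.
Year 2011: gap = -2.2 × (9.25 - 5.31) = -8.668%, loss ≈ 9284 × 8.668/100 ≈ 805.
Year 2012: gap = -2.2 × (6.39 - 5.31) = -2.376%, loss ≈ 9284 × 2.376/100 ≈ 221.
Total lost output = 584 + 688 + 539 + 805 + 221 = 2837 billion.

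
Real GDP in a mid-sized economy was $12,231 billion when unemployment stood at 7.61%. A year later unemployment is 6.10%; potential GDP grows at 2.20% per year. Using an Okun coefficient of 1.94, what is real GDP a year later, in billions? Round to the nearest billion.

$12,858 billion

Δu = 6.1 - 7.61 = -1.51 points.
Okun's law (growth form): g_Y = g_Y* - β × Δu = 2.20 - 1.94 × (-1.51) = 2.2 + 2.9294 = 5.1294%.
Real GDP in the next year = 12231 × (1 + 5.1294/100) = 12231 × 1.051294 ≈ 12858 billion.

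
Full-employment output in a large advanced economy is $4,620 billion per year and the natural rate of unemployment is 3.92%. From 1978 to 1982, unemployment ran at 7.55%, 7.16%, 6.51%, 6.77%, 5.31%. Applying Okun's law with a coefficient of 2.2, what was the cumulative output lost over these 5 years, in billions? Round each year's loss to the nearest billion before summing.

$1,392 billion

Year 1978: gap = -2.2 × (7.55 - 3.92) = -7.986%, loss ≈ 4620 × 7.986/100 ≈ 369.
Year 1979: gap = -2.2 × (7.16 - 3.92) = -7.128%, loss ≈ 4620 × 7.128/100 ≈ 329.
Year 1980: gap = -2.2 × (6.51 - 3.92) = -5.698%, loss ≈ 4620 × 5.698/100 ≈ 263.
Year 1981: gap = -2.2 × (6.77 - 3.92) = -6.27%, loss ≈ 4620 × 6.27/100 ≈ 290.
Year 1982: gap = -2.2 × (5.31 - 3.92) = -3.058%, loss ≈ 4620 × 3.058/100 ≈ 141.
Total lost output = 369 + 329 + 263 + 290 + 141 = 1392 billion.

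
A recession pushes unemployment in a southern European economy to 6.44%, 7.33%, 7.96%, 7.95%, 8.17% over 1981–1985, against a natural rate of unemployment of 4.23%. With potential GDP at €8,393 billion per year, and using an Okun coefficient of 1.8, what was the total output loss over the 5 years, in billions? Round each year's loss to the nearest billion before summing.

Year 1981: gap = -1.8 × (6.44 - 4.23) = -3.978%, loss ≈ 8393 × 3.978/100 ≈ 334.
Year 1982: gap = -1.8 × (7.33 - 4.23) = -5.58%, loss ≈ 8393 × 5.58/100 ≈ 468.
Year 1983: gap = -1.8 × (7.96 - 4.23) = -6.714%, loss ≈ 8393 × 6.714/100 ≈ 564.
Year 1984: gap = -1.8 × (7.95 - 4.23) = -6.696%, loss ≈ 8393 × 6.696/100 ≈ 562.
Year 1985: gap = -1.8 × (8.17 - 4.23) = -7.092%, loss ≈ 8393 × 7.092/100 ≈ 595.
Total lost output = 334 + 468 + 564 + 562 + 595 = 2523 billion.

€2,523 billion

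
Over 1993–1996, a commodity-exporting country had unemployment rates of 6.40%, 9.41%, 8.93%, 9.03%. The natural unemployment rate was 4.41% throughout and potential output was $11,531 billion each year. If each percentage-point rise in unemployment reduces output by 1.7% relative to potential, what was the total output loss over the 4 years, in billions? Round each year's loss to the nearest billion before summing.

Year 1993: gap = -1.7 × (6.4 - 4.41) = -3.383%, loss ≈ 11531 × 3.383/100 ≈ 390.
Year 1994: gap = -1.7 × (9.41 - 4.41) = -8.5%, loss ≈ 11531 × 8.5/100 ≈ 980.
Year 1995: gap = -1.7 × (8.93 - 4.41) = -7.684%, loss ≈ 11531 × 7.684/100 ≈ 886.
Year 1996: gap = -1.7 × (9.03 - 4.41) = -7.854%, loss ≈ 11531 × 7.854/100 ≈ 906.
Total lost output = 390 + 980 + 886 + 906 = 3162 billion.

$3,162 billion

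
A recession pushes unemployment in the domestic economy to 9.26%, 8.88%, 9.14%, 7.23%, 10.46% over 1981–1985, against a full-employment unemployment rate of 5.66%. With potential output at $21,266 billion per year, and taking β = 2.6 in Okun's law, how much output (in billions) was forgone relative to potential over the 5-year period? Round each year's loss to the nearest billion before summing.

Year 1981: gap = -2.6 × (9.26 - 5.66) = -9.36%, loss ≈ 21266 × 9.36/100 ≈ 1990.
Year 1982: gap = -2.6 × (8.88 - 5.66) = -8.372%, loss ≈ 21266 × 8.372/100 ≈ 1780.
Year 1983: gap = -2.6 × (9.14 - 5.66) = -9.048%, loss ≈ 21266 × 9.048/100 ≈ 1924.
Year 1984: gap = -2.6 × (7.23 - 5.66) = -4.082%, loss ≈ 21266 × 4.082/100 ≈ 868.
Year 1985: gap = -2.6 × (10.46 - 5.66) = -12.48%, loss ≈ 21266 × 12.48/100 ≈ 2654.
Total lost output = 1990 + 1780 + 1924 + 868 + 2654 = 9216 billion.

$9,216 billion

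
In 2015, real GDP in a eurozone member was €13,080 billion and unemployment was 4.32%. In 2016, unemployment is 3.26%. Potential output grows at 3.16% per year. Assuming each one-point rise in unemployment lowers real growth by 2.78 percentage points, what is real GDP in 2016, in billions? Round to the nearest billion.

Δu = 3.26 - 4.32 = -1.06 points.
Okun's law (growth form): g_Y = g_Y* - β × Δu = 3.16 - 2.78 × (-1.06) = 3.16 + 2.9468 = 6.1068%.
Real GDP in the next year = 13080 × (1 + 6.1068/100) = 13080 × 1.061068 ≈ 13879 billion.

€13,879 billion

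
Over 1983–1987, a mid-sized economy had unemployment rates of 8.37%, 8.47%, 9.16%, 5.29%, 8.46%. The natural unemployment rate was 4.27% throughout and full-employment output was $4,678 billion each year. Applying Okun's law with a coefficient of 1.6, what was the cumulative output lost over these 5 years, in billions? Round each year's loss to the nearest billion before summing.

$1,377 billion

Year 1983: gap = -1.6 × (8.37 - 4.27) = -6.56%, loss ≈ 4678 × 6.56/100 ≈ 307.
Year 1984: gap = -1.6 × (8.47 - 4.27) = -6.72%, loss ≈ 4678 × 6.72/100 ≈ 314.
Year 1985: gap = -1.6 × (9.16 - 4.27) = -7.824%, loss ≈ 4678 × 7.824/100 ≈ 366.
Year 1986: gap = -1.6 × (5.29 - 4.27) = -1.632%, loss ≈ 4678 × 1.632/100 ≈ 76.
Year 1987: gap = -1.6 × (8.46 - 4.27) = -6.704%, loss ≈ 4678 × 6.704/100 ≈ 314.
Total lost output = 307 + 314 + 366 + 76 + 314 = 1377 billion.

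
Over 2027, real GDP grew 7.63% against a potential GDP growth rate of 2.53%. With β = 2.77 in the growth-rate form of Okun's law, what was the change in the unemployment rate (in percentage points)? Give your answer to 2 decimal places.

-1.84 percentage points

Growth-rate Okun's law: g_Y = g_Y* - β × Δu, so Δu = (g_Y* - g_Y)/β.
Δu = (2.53 - 7.63)/2.77 = -5.1/2.77 = -1.84 percentage points.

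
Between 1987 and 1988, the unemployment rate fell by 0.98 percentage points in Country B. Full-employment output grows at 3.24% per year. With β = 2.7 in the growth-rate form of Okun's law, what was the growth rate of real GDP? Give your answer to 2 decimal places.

5.89%

Growth-rate Okun's law: g_Y = g_Y* - β × Δu.
g_Y = 3.24 - 2.7 × (-0.98) = 3.24 + 2.646 = 5.886%, i.e. 5.89% to 2 d.p.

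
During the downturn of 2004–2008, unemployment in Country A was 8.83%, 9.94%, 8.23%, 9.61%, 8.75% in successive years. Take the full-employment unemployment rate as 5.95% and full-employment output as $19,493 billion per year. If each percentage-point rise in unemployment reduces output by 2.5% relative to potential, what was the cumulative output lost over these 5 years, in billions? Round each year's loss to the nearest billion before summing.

$7,607 billion

Year 2004: gap = -2.5 × (8.83 - 5.95) = -7.2%, loss ≈ 19493 × 7.2/100 ≈ 1403.
Year 2005: gap = -2.5 × (9.94 - 5.95) = -9.975%, loss ≈ 19493 × 9.975/100 ≈ 1944.
Year 2006: gap = -2.5 × (8.23 - 5.95) = -5.7%, loss ≈ 19493 × 5.7/100 ≈ 1111.
Year 2007: gap = -2.5 × (9.61 - 5.95) = -9.15%, loss ≈ 19493 × 9.15/100 ≈ 1784.
Year 2008: gap = -2.5 × (8.75 - 5.95) = -7%, loss ≈ 19493 × 7/100 ≈ 1365.
Total lost output = 1403 + 1944 + 1111 + 1784 + 1365 = 7607 billion.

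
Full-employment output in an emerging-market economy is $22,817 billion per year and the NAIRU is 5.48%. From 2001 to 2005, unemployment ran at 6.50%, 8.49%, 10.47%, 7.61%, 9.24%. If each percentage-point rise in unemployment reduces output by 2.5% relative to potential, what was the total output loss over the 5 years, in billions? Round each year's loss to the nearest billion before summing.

$8,505 billion

Year 2001: gap = -2.5 × (6.5 - 5.48) = -2.55%, loss ≈ 22817 × 2.55/100 ≈ 582.
Year 2002: gap = -2.5 × (8.49 - 5.48) = -7.525%, loss ≈ 22817 × 7.525/100 ≈ 1717.
Year 2003: gap = -2.5 × (10.47 - 5.48) = -12.475%, loss ≈ 22817 × 12.475/100 ≈ 2846.
Year 2004: gap = -2.5 × (7.61 - 5.48) = -5.325%, loss ≈ 22817 × 5.325/100 ≈ 1215.
Year 2005: gap = -2.5 × (9.24 - 5.48) = -9.4%, loss ≈ 22817 × 9.4/100 ≈ 2145.
Total lost output = 582 + 1717 + 2846 + 1215 + 2145 = 8505 billion.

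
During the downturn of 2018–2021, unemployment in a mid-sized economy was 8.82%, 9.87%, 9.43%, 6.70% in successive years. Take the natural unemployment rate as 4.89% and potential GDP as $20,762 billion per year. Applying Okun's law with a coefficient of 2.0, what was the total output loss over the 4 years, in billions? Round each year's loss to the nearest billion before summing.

$6,337 billion

Year 2018: gap = -2.0 × (8.82 - 4.89) = -7.86%, loss ≈ 20762 × 7.86/100 ≈ 1632.
Year 2019: gap = -2.0 × (9.87 - 4.89) = -9.96%, loss ≈ 20762 × 9.96/100 ≈ 2068.
Year 2020: gap = -2.0 × (9.43 - 4.89) = -9.08%, loss ≈ 20762 × 9.08/100 ≈ 1885.
Year 2021: gap = -2.0 × (6.7 - 4.89) = -3.62%, loss ≈ 20762 × 3.62/100 ≈ 752.
Total lost output = 1632 + 2068 + 1885 + 752 = 6337 billion.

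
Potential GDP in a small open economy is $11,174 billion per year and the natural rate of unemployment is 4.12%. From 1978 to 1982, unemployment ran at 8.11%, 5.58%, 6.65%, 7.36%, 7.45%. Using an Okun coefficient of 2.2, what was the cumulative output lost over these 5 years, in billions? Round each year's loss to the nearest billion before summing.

Year 1978: gap = -2.2 × (8.11 - 4.12) = -8.778%, loss ≈ 11174 × 8.778/100 ≈ 981.
Year 1979: gap = -2.2 × (5.58 - 4.12) = -3.212%, loss ≈ 11174 × 3.212/100 ≈ 359.
Year 1980: gap = -2.2 × (6.65 - 4.12) = -5.566%, loss ≈ 11174 × 5.566/100 ≈ 622.
Year 1981: gap = -2.2 × (7.36 - 4.12) = -7.128%, loss ≈ 11174 × 7.128/100 ≈ 796.
Year 1982: gap = -2.2 × (7.45 - 4.12) = -7.326%, loss ≈ 11174 × 7.326/100 ≈ 819.
Total lost output = 981 + 359 + 622 + 796 + 819 = 3577 billion.

$3,577 billion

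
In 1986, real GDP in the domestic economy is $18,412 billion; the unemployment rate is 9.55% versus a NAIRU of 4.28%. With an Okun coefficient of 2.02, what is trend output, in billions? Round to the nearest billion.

Unemployment gap = 9.55 - 4.28 = 5.27 points, so output gap = -2.02 × 5.27 = -10.6454%.
Since Y = Y* × (1 + gap/100), Y* = 18412/0.893546 ≈ 20606 billion.

$20,606 billion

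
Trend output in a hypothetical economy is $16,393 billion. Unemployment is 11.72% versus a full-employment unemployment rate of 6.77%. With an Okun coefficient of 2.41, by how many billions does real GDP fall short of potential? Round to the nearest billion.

$1,956 billion

Output gap = -2.41 × (11.72 - 6.77) = -2.41 × 4.95 = -11.9295%.
Actual GDP ≈ 16393 × 0.880705 ≈ 14437 billion, so the shortfall is 16393 - 14437 = 1956 billion.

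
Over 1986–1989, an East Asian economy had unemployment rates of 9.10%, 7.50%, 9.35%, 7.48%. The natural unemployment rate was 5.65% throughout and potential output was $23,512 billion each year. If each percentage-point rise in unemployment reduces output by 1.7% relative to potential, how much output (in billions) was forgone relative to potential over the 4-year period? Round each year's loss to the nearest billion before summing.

Year 1986: gap = -1.7 × (9.1 - 5.65) = -5.865%, loss ≈ 23512 × 5.865/100 ≈ 1379.
Year 1987: gap = -1.7 × (7.5 - 5.65) = -3.145%, loss ≈ 23512 × 3.145/100 ≈ 739.
Year 1988: gap = -1.7 × (9.35 - 5.65) = -6.29%, loss ≈ 23512 × 6.29/100 ≈ 1479.
Year 1989: gap = -1.7 × (7.48 - 5.65) = -3.111%, loss ≈ 23512 × 3.111/100 ≈ 731.
Total lost output = 1379 + 739 + 1479 + 731 = 4328 billion.

$4,328 billion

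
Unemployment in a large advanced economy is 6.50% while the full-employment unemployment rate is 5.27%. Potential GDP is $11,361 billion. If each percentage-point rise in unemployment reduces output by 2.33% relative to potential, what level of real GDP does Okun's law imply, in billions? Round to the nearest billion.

$11,035 billion

Unemployment gap = 6.5 - 5.27 = 1.23 points, so the output gap is -2.33 × 1.23 = -2.8659%.
Actual GDP = 11361 × (1 - 2.8659/100) = 11361 × 0.971341 ≈ 11035 billion.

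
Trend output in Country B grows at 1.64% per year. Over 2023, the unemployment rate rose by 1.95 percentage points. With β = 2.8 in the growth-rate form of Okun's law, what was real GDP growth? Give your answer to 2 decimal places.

-3.82%

Growth-rate Okun's law: g_Y = g_Y* - β × Δu.
g_Y = 1.64 - 2.8 × (1.95) = 1.64 - 5.46 = -3.82%, i.e. -3.82% to 2 d.p.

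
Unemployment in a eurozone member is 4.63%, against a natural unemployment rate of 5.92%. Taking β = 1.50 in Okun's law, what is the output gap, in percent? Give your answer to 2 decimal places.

The unemployment gap is 4.63 - 5.92 = -1.29 percentage points.
Okun's law gives an output gap of -1.5 × (-1.29) = 1.935%, i.e. 1.94% above potential.

1.94%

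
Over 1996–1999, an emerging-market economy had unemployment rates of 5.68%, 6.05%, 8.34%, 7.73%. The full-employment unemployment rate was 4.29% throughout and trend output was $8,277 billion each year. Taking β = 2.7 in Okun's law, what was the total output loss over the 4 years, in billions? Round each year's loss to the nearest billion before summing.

Year 1996: gap = -2.7 × (5.68 - 4.29) = -3.753%, loss ≈ 8277 × 3.753/100 ≈ 311.
Year 1997: gap = -2.7 × (6.05 - 4.29) = -4.752%, loss ≈ 8277 × 4.752/100 ≈ 393.
Year 1998: gap = -2.7 × (8.34 - 4.29) = -10.935%, loss ≈ 8277 × 10.935/100 ≈ 905.
Year 1999: gap = -2.7 × (7.73 - 4.29) = -9.288%, loss ≈ 8277 × 9.288/100 ≈ 769.
Total lost output = 311 + 393 + 905 + 769 = 2378 billion.

$2,378 billion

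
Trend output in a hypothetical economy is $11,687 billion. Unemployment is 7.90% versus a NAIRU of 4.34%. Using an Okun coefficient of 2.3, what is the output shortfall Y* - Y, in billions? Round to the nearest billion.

Output gap = -2.3 × (7.9 - 4.34) = -2.3 × 3.56 = -8.188%.
Actual GDP ≈ 11687 × 0.91812 ≈ 10730 billion, so the shortfall is 11687 - 10730 = 957 billion.

$957 billion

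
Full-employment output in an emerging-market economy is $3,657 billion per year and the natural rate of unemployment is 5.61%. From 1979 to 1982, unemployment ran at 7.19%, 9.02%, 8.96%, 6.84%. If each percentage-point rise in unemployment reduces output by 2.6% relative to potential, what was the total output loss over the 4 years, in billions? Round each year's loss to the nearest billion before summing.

Year 1979: gap = -2.6 × (7.19 - 5.61) = -4.108%, loss ≈ 3657 × 4.108/100 ≈ 150.
Year 1980: gap = -2.6 × (9.02 - 5.61) = -8.866%, loss ≈ 3657 × 8.866/100 ≈ 324.
Year 1981: gap = -2.6 × (8.96 - 5.61) = -8.71%, loss ≈ 3657 × 8.71/100 ≈ 319.
Year 1982: gap = -2.6 × (6.84 - 5.61) = -3.198%, loss ≈ 3657 × 3.198/100 ≈ 117.
Total lost output = 150 + 324 + 319 + 117 = 910 billion.

$910 billion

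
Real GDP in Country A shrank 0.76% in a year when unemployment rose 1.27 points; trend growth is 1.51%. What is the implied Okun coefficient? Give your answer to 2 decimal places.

Growth form: g_Y = g_Y* - β × Δu, so β = (g_Y* - g_Y)/Δu.
β = (1.51 + 0.76)/1.27 = 2.27/1.27 = 1.79.

β ≈ 1.79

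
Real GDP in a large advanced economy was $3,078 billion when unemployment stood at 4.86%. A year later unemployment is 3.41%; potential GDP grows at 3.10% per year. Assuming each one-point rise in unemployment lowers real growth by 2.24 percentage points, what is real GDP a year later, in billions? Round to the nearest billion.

Δu = 3.41 - 4.86 = -1.45 points.
Okun's law (growth form): g_Y = g_Y* - β × Δu = 3.10 - 2.24 × (-1.45) = 3.1 + 3.248 = 6.348%.
Real GDP in the next year = 3078 × (1 + 6.348/100) = 3078 × 1.06348 ≈ 3273 billion.

$3,273 billion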